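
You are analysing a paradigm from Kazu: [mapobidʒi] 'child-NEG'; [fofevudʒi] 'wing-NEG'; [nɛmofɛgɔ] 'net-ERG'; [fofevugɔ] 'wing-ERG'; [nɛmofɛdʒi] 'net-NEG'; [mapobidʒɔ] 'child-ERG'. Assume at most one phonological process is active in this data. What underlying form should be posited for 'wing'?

/fofevug/

The root 'wing' surfaces as [fofevugɔ] and [fofevudʒi], with a stem-final [g] ~ [dʒ] alternation.
If /dʒ/ were underlying and a rule turned it into [g] before the ERG suffix, 'child' would also alternate; but it has [dʒ] in both [mapobidʒɔ] and [mapobidʒi].
The alternation reflects palatalization before a front vowel: /g/ becomes palato-alveolar [dʒ] before a front vowel. /g/ is underlying.
The underlying form of 'wing' is therefore /fofevug/.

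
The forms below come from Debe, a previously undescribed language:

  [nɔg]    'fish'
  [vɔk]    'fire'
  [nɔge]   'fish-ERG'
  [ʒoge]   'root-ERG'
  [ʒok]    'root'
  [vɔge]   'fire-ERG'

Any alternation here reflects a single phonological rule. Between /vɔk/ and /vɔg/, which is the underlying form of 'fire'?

The root 'fire' surfaces as [vɔk] and [vɔge], with a stem-final [k] ~ [g] alternation.
But 'fish' keeps [g] in both environments ([nɔg], [nɔge]), so there is no rule changing /g/ to [k] in isolation.
The underlying segment must be /k/; voiceless stops become voiced between vowels, yielding [g] there.

/vɔk/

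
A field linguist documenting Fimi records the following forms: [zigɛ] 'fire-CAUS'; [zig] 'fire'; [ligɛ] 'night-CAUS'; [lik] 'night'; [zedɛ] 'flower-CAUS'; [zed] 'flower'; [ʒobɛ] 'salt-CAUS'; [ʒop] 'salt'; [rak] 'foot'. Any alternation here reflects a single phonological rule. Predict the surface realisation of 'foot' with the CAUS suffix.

[ragɛ]

'night' shows [g] ~ [k] at the end of the stem ([ligɛ] vs [lik]).
The stem 'fire' ([zigɛ], [zig]) shows [g] unchanged in both environments, so [g] cannot be basic with [k] derived in isolation.
The underlying segment must be /k/; voiceless stops become voiced between vowels, yielding [g] there.
From [rak] the stem 'foot' is /rak/; between vowels this yields [ragɛ].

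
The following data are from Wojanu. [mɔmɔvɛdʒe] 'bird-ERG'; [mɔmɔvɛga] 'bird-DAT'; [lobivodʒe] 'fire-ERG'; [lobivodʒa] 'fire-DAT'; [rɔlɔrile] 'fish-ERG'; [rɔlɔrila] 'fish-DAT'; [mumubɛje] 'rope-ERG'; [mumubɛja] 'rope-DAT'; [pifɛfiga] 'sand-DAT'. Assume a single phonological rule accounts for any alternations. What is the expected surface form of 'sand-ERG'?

'bird' shows [dʒ] ~ [g] at the end of the stem ([mɔmɔvɛdʒe] vs [mɔmɔvɛga]).
The stem 'fire' ([lobivodʒe], [lobivodʒa]) shows [dʒ] unchanged in both environments, so [dʒ] cannot be basic with [g] derived before the DAT suffix.
The underlying segment must be /g/; /g/ becomes palato-alveolar [dʒ] before a front vowel, yielding [dʒ] there.
From [pifɛfiga] the stem 'sand' is /pifɛfig/; before a front vowel this yields [pifɛfidʒe].

[pifɛfidʒe]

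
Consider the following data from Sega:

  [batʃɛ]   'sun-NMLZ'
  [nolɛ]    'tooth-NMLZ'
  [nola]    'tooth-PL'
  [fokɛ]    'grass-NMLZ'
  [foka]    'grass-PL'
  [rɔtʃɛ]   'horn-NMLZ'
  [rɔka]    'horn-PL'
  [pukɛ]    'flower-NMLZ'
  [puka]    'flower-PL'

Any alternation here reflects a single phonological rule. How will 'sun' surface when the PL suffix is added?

'horn' shows [tʃ] ~ [k] at the end of the stem ([rɔtʃɛ] vs [rɔka]).
But 'flower' keeps [k] in both environments ([pukɛ], [puka]), so there is no rule changing /k/ to [tʃ] before the NMLZ suffix.
The alternation reflects depalatalization: palato-alveolar /tʃ/ becomes [k] when no front vowel follows. /tʃ/ is underlying.
From [batʃɛ] the stem 'sun' is /batʃ/; when no front vowel follows this yields [baka].

[baka]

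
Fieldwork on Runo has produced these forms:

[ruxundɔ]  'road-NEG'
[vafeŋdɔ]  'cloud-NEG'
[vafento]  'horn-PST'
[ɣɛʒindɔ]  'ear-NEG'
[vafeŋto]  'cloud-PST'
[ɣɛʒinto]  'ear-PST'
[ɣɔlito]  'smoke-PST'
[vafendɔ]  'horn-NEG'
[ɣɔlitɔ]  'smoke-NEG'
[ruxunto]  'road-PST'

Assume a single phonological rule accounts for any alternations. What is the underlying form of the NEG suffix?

The NEG morpheme has two allomorphs, [-dɔ] and [-tɔ].
The PST suffix, which begins with [t], is invariant after every stem; so [t] is not altered by any rule here.
The NEG suffix is therefore /-dɔ/ underlyingly, with post-vocalic devoicing: voiced stops become voiceless after a vowel.

/-dɔ/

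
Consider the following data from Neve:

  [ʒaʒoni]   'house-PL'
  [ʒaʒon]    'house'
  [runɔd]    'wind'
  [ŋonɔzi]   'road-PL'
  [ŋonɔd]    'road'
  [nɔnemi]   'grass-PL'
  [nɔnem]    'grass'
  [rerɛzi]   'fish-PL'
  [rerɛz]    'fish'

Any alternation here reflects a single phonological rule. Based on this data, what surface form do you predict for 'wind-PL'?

[runɔzi]

The stem for 'road' ends in [z] in [ŋonɔzi] but [d] in [ŋonɔd].
If /z/ were underlying and a rule turned it into [d] in isolation, 'fish' would also alternate; but it has [z] in both [rerɛzi] and [rerɛz].
Therefore /d/ is basic and [z] is derived by intervocalic spirantization (voiced stops become fricatives between vowels).
The one attested form of 'wind', [runɔd], shows underlying /runɔd/. Applying the same rule between vowels gives [runɔzi].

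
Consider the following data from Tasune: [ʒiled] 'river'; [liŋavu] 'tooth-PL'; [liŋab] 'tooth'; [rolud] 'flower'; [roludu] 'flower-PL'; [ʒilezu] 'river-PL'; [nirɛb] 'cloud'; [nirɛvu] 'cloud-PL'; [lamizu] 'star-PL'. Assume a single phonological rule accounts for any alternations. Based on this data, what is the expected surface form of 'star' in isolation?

The root 'river' surfaces as [ʒiled] and [ʒilezu], with a stem-final [d] ~ [z] alternation.
If /d/ were underlying and a rule turned it into [z] before the PL suffix, 'flower' would also alternate; but it has [d] in both [rolud] and [roludu].
The alternation reflects word-final hardening: voiced fricatives become stops word-finally. /z/ is underlying.
The one attested form of 'star', [lamizu], shows underlying /lamiz/. Applying the same rule word-finally gives [lamid].

[lamid]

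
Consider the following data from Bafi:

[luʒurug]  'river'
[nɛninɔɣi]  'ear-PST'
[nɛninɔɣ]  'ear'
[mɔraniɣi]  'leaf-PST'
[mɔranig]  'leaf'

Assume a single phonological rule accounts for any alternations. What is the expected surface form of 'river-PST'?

[luʒuruɣi]

In [mɔraniɣi] and [mɔranig] the final segment of 'leaf' alternates: [ɣ] ~ [g].
Compare 'ear', with invariant [ɣ] in [nɛninɔɣi] and [nɛninɔɣ]: an analysis with underlying /ɣ/ and a rule producing [g] in isolation would wrongly predict alternation here too.
So /g/ is underlying, and a rule of intervocalic spirantization — voiced stops become fricatives between vowels — gives [ɣ].
From [luʒurug] the stem 'river' is /luʒurug/; between vowels this yields [luʒuruɣi].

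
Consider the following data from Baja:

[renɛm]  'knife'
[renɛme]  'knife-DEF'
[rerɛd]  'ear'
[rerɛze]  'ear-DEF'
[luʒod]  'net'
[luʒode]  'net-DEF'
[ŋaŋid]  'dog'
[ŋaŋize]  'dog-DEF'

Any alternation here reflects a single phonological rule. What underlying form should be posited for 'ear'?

/rerɛz/

In [rerɛd] and [rerɛze] the final segment of 'ear' alternates: [d] ~ [z].
If /d/ were underlying and a rule turned it into [z] before the DEF suffix, 'net' would also alternate; but it has [d] in both [luʒod] and [luʒode].
So /z/ is underlying, and a rule of word-final hardening — voiced fricatives become stops word-finally — gives [d].
Hence 'ear' is /rerɛz/ underlyingly.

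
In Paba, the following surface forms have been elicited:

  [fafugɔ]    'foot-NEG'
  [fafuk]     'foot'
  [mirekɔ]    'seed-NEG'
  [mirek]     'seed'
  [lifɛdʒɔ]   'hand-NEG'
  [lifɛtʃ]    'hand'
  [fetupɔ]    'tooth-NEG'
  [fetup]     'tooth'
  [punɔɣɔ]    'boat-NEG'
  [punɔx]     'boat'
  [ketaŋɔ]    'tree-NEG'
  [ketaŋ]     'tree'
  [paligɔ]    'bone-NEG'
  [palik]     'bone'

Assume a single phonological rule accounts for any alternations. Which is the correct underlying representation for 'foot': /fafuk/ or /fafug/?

/fafug/

The stem for 'foot' ends in [g] in [fafugɔ] but [k] in [fafuk].
The stem 'seed' ([mirekɔ], [mirek]) shows [k] unchanged in both environments, so [k] cannot be basic with [g] derived before the NEG suffix.
Therefore /g/ is basic and [k] is derived by word-final obstruent devoicing (voiced obstruents become voiceless word-finally).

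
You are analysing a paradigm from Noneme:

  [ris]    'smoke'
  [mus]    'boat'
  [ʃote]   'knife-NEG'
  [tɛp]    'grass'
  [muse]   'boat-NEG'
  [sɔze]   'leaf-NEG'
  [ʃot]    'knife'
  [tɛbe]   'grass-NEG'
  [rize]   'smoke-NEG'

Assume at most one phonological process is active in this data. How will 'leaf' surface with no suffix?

[sɔs]

The root 'smoke' surfaces as [rize] and [ris], with a stem-final [z] ~ [s] alternation.
Compare 'boat', with invariant [s] in [muse] and [mus]: an analysis with underlying /s/ and a rule producing [z] before the NEG suffix would wrongly predict alternation here too.
Therefore /z/ is basic and [s] is derived by word-final obstruent devoicing (voiced obstruents become voiceless word-finally).
The one attested form of 'leaf', [sɔze], shows underlying /sɔz/. Applying the same rule word-finally gives [sɔs].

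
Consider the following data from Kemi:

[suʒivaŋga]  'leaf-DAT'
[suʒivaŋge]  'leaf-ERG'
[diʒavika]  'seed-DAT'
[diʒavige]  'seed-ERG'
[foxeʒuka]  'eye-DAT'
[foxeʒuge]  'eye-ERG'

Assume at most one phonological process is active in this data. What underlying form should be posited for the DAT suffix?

/-ka/

The DAT suffix surfaces as [-ga] and [-ka], depending on the final segment of the stem.
By contrast the ERG suffix keeps its initial [g] throughout — that segment must be underlying.
The DAT suffix is therefore /-ka/ underlyingly, with post-nasal voicing: voiceless stops become voiced after a nasal.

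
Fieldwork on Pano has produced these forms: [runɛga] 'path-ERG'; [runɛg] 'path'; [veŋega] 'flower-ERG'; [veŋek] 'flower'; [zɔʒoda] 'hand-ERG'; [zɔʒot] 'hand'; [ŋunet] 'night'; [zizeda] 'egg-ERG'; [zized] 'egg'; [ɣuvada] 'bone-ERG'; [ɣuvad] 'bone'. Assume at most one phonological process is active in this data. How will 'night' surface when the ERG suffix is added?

In [zɔʒoda] and [zɔʒot] the final segment of 'hand' alternates: [d] ~ [t].
But 'egg' keeps [d] in both environments ([zizeda], [zized]), so there is no rule changing /d/ to [t] in isolation.
Therefore /t/ is basic and [d] is derived by intervocalic voicing (voiceless stops become voiced between vowels).
The one attested form of 'night', [ŋunet], shows underlying /ŋunet/. Applying the same rule between vowels gives [ŋuneda].

[ŋuneda]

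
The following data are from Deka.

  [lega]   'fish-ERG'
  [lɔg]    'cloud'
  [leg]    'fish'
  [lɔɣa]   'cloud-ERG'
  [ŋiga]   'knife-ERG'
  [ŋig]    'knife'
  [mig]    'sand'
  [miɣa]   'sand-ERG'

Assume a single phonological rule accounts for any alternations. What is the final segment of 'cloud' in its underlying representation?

In [lɔɣa] and [lɔg] the final segment of 'cloud' alternates: [ɣ] ~ [g].
The stem 'fish' ([lega], [leg]) shows [g] unchanged in both environments, so [g] cannot be basic with [ɣ] derived before the ERG suffix.
Therefore /ɣ/ is basic and [g] is derived by word-final hardening (voiced fricatives become stops word-finally).

/ɣ/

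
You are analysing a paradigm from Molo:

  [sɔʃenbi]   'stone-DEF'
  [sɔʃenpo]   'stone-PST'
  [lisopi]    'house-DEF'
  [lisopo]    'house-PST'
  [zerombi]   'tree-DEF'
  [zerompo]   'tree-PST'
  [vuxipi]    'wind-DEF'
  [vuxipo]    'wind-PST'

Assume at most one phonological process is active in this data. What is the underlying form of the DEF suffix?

/-bi/

The DEF morpheme has two allomorphs, [-bi] and [-pi].
By contrast the PST suffix keeps its initial [p] throughout — that segment must be underlying.
So the underlying form is /-bi/, and voiced stops become voiceless after a vowel.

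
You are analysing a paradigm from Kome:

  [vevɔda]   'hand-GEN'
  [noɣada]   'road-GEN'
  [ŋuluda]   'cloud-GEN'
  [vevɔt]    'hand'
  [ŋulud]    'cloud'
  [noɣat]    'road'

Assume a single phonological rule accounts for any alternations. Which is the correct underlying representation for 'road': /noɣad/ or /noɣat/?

The root 'road' surfaces as [noɣada] and [noɣat], with a stem-final [d] ~ [t] alternation.
The stem 'cloud' ([ŋuluda], [ŋulud]) shows [d] unchanged in both environments, so [d] cannot be basic with [t] derived in isolation.
The underlying segment must be /t/; voiceless stops become voiced between vowels, yielding [d] there.

/noɣat/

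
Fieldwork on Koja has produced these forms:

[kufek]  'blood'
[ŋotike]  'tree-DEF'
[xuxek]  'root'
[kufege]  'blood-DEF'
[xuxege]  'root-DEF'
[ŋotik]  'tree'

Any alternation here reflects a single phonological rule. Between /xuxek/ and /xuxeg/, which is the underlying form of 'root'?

/xuxeg/

The stem for 'root' ends in [k] in [xuxek] but [g] in [xuxege].
Compare 'tree', with invariant [k] in [ŋotik] and [ŋotike]: an analysis with underlying /k/ and a rule producing [g] before the DEF suffix would wrongly predict alternation here too.
The alternation reflects word-final obstruent devoicing: voiced obstruents become voiceless word-finally. /g/ is underlying.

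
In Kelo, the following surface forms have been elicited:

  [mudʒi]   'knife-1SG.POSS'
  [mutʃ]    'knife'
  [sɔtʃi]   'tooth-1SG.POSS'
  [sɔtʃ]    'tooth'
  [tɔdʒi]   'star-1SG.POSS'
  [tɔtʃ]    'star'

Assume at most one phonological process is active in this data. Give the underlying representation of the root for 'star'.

In [tɔdʒi] and [tɔtʃ] the final segment of 'star' alternates: [dʒ] ~ [tʃ].
But 'tooth' keeps [tʃ] in both environments ([sɔtʃi], [sɔtʃ]), so there is no rule changing /tʃ/ to [dʒ] before the 1SG.POSS suffix.
The underlying segment must be /dʒ/; voiced obstruents become voiceless word-finally, yielding [tʃ] there.
The underlying form of 'star' is therefore /tɔdʒ/.

/tɔdʒ/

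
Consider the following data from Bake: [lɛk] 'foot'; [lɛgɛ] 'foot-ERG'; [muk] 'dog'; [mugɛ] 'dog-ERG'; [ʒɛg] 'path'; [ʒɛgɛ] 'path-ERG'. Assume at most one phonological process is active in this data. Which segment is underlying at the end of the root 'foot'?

The root 'foot' surfaces as [lɛk] and [lɛgɛ], with a stem-final [k] ~ [g] alternation.
If /g/ were underlying and a rule turned it into [k] in isolation, 'path' would also alternate; but it has [g] in both [ʒɛg] and [ʒɛgɛ].
The alternation reflects intervocalic voicing: voiceless stops become voiced between vowels. /k/ is underlying.

/k/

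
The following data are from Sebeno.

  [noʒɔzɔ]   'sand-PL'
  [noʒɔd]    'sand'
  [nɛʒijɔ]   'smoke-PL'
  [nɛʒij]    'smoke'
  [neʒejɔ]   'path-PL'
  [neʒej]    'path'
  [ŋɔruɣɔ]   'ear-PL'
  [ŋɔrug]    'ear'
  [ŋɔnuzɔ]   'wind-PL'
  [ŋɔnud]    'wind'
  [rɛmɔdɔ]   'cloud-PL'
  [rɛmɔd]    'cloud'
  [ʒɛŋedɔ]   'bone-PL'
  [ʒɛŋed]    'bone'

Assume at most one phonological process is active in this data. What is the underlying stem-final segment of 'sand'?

/z/

The root 'sand' surfaces as [noʒɔzɔ] and [noʒɔd], with a stem-final [z] ~ [d] alternation.
But 'cloud' keeps [d] in both environments ([rɛmɔdɔ], [rɛmɔd]), so there is no rule changing /d/ to [z] before the PL suffix.
The underlying segment must be /z/; voiced fricatives become stops word-finally, yielding [d] there.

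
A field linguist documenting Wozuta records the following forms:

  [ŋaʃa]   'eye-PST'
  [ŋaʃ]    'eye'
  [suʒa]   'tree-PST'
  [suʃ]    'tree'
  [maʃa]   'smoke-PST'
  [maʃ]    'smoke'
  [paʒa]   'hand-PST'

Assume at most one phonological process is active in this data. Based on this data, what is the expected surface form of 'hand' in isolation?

The stem for 'tree' ends in [ʒ] in [suʒa] but [ʃ] in [suʃ].
But 'eye' keeps [ʃ] in both environments ([ŋaʃa], [ŋaʃ]), so there is no rule changing /ʃ/ to [ʒ] before the PST suffix.
The underlying segment must be /ʒ/; voiced obstruents become voiceless word-finally, yielding [ʃ] there.
From [paʒa] the stem 'hand' is /paʒ/; word-finally this yields [paʃ].

[paʃ]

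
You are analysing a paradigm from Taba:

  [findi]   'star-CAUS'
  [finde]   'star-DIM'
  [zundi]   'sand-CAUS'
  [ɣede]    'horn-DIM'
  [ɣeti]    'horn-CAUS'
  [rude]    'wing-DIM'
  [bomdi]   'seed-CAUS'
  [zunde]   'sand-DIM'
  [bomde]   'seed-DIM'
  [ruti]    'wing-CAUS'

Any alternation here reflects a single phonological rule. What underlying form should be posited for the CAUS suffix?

The CAUS suffix surfaces as [-di] and [-ti], depending on the final segment of the stem.
The DIM suffix, which begins with [d], is invariant after every stem; so [d] is not altered by any rule here.
So the underlying form is /-ti/, and voiceless stops become voiced after a nasal.

/-ti/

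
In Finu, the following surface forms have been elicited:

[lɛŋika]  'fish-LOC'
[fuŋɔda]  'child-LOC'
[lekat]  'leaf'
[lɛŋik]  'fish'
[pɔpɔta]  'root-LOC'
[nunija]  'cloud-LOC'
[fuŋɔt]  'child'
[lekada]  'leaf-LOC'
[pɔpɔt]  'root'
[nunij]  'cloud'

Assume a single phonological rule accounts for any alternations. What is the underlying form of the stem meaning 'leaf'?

In [lekat] and [lekada] the final segment of 'leaf' alternates: [t] ~ [d].
If /t/ were underlying and a rule turned it into [d] before the LOC suffix, 'root' would also alternate; but it has [t] in both [pɔpɔt] and [pɔpɔta].
The alternation reflects word-final obstruent devoicing: voiced obstruents become voiceless word-finally. /d/ is underlying.

/lekad/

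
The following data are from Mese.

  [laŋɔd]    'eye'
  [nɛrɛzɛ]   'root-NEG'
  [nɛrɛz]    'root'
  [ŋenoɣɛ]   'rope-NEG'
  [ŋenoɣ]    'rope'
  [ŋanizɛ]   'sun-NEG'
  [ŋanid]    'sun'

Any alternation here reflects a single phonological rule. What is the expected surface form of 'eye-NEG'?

The stem for 'sun' ends in [z] in [ŋanizɛ] but [d] in [ŋanid].
But 'root' keeps [z] in both environments ([nɛrɛzɛ], [nɛrɛz]), so there is no rule changing /z/ to [d] in isolation.
The alternation reflects intervocalic spirantization: voiced stops become fricatives between vowels. /d/ is underlying.
From [laŋɔd] the stem 'eye' is /laŋɔd/; between vowels this yields [laŋɔzɛ].

[laŋɔzɛ]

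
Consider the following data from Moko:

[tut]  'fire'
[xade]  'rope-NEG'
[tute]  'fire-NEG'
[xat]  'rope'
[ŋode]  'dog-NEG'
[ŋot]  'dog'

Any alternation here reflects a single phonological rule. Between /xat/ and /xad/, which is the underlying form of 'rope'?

/xad/

The stem for 'rope' ends in [t] in [xat] but [d] in [xade].
If /t/ were underlying and a rule turned it into [d] before the NEG suffix, 'fire' would also alternate; but it has [t] in both [tut] and [tute].
Therefore /d/ is basic and [t] is derived by word-final obstruent devoicing (voiced obstruents become voiceless word-finally).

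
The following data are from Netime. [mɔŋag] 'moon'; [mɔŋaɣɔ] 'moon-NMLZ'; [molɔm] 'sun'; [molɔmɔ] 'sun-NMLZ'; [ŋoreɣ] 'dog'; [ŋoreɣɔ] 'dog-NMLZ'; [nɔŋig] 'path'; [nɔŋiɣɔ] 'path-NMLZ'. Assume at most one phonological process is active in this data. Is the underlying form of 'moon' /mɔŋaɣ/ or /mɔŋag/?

In [mɔŋag] and [mɔŋaɣɔ] the final segment of 'moon' alternates: [g] ~ [ɣ].
Compare 'dog', with invariant [ɣ] in [ŋoreɣ] and [ŋoreɣɔ]: an analysis with underlying /ɣ/ and a rule producing [g] in isolation would wrongly predict alternation here too.
So /g/ is underlying, and a rule of intervocalic spirantization — voiced stops become fricatives between vowels — gives [ɣ].

/mɔŋag/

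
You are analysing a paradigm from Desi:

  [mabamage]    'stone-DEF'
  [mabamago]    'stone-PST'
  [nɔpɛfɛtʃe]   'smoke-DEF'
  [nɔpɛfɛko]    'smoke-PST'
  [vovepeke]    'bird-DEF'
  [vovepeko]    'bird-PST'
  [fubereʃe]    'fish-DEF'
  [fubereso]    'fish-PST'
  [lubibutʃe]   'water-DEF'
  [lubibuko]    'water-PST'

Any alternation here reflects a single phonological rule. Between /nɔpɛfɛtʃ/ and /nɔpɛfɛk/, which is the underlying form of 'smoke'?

'smoke' shows [tʃ] ~ [k] at the end of the stem ([nɔpɛfɛtʃe] vs [nɔpɛfɛko]).
Compare 'bird', with invariant [k] in [vovepeke] and [vovepeko]: an analysis with underlying /k/ and a rule producing [tʃ] before the DEF suffix would wrongly predict alternation here too.
So /tʃ/ is underlying, and a rule of depalatalization — palato-alveolar /tʃ/ and /ʃ/ become [k] and [s] when no front vowel follows — gives [k].

/nɔpɛfɛtʃ/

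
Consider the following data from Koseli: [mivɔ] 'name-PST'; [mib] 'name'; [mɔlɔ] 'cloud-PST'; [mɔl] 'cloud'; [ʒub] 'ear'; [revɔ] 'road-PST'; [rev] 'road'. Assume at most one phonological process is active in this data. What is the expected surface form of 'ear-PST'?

The root 'name' surfaces as [mivɔ] and [mib], with a stem-final [v] ~ [b] alternation.
The stem 'road' ([revɔ], [rev]) shows [v] unchanged in both environments, so [v] cannot be basic with [b] derived in isolation.
The underlying segment must be /b/; voiced stops become fricatives between vowels, yielding [v] there.
From [ʒub] the stem 'ear' is /ʒub/; between vowels this yields [ʒuvɔ].

[ʒuvɔ]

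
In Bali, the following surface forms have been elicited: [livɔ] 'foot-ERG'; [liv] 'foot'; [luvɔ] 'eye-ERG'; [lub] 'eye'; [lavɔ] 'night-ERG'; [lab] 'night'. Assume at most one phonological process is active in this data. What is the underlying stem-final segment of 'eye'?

In [luvɔ] and [lub] the final segment of 'eye' alternates: [v] ~ [b].
Compare 'foot', with invariant [v] in [livɔ] and [liv]: an analysis with underlying /v/ and a rule producing [b] in isolation would wrongly predict alternation here too.
The underlying segment must be /b/; voiced stops become fricatives between vowels, yielding [v] there.

/b/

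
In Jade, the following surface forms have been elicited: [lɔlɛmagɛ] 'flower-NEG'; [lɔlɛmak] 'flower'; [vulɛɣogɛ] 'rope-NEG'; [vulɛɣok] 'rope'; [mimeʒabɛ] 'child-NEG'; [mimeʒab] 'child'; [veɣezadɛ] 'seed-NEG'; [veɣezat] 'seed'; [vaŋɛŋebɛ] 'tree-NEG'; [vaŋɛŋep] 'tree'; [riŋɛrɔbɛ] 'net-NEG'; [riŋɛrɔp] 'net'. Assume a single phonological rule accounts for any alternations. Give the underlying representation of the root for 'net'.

The root 'net' surfaces as [riŋɛrɔbɛ] and [riŋɛrɔp], with a stem-final [b] ~ [p] alternation.
The stem 'child' ([mimeʒabɛ], [mimeʒab]) shows [b] unchanged in both environments, so [b] cannot be basic with [p] derived in isolation.
The alternation reflects intervocalic voicing: voiceless stops become voiced between vowels. /p/ is underlying.
Hence 'net' is /riŋɛrɔp/ underlyingly.

/riŋɛrɔp/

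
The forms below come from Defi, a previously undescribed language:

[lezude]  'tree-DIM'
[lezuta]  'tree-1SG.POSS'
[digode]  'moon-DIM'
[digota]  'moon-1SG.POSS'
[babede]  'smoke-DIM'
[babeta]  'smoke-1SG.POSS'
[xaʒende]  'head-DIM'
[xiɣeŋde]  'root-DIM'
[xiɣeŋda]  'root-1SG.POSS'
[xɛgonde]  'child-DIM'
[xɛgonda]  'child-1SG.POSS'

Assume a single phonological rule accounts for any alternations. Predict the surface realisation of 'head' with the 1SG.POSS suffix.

The 1SG.POSS morpheme has two allomorphs, [-da] and [-ta].
By contrast the DIM suffix keeps its initial [d] throughout — that segment must be underlying.
The 1SG.POSS suffix is therefore /-ta/ underlyingly, with post-nasal voicing: voiceless stops become voiced after a nasal.
After 'head', which ends in a nasal, the suffix surfaces as [-da], giving [xaʒenda].

[xaʒenda]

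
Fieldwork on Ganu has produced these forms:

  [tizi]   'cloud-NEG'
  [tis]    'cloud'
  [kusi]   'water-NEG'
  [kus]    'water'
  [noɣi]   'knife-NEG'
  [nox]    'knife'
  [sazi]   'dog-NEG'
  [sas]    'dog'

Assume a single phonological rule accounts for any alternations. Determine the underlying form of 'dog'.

The root 'dog' surfaces as [sazi] and [sas], with a stem-final [z] ~ [s] alternation.
But 'water' keeps [s] in both environments ([kusi], [kus]), so there is no rule changing /s/ to [z] before the NEG suffix.
The alternation reflects word-final obstruent devoicing: voiced obstruents become voiceless word-finally. /z/ is underlying.
So 'dog' = /saz/.

/saz/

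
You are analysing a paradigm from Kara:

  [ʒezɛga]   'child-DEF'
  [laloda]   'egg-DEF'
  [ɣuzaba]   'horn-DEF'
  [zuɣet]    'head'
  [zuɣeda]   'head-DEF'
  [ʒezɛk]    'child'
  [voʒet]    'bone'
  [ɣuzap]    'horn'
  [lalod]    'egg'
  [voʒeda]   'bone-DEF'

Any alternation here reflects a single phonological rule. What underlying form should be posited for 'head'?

/zuɣet/

The root 'head' surfaces as [zuɣet] and [zuɣeda], with a stem-final [t] ~ [d] alternation.
But 'egg' keeps [d] in both environments ([lalod], [laloda]), so there is no rule changing /d/ to [t] in isolation.
Therefore /t/ is basic and [d] is derived by intervocalic voicing (voiceless stops become voiced between vowels).
So 'head' = /zuɣet/.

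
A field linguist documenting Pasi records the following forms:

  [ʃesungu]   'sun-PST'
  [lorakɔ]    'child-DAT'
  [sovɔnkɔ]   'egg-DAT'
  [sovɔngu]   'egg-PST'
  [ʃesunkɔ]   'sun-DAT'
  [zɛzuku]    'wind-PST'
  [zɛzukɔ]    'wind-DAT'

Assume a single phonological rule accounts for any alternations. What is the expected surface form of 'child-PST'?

The PST suffix surfaces as [-gu] and [-ku], depending on the final segment of the stem.
By contrast the DAT suffix keeps its initial [k] throughout — that segment must be underlying.
The PST suffix is therefore /-gu/ underlyingly, with post-vocalic devoicing: voiced stops become voiceless after a vowel.
After 'child', which ends in a vowel, the suffix surfaces as [-ku], giving [loraku].

[loraku]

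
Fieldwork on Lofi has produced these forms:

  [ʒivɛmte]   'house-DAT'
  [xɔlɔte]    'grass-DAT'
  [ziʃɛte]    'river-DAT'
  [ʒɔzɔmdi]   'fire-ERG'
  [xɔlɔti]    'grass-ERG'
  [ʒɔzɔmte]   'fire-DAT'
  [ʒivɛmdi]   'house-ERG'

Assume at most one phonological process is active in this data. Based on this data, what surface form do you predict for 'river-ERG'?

The ERG suffix surfaces as [-di] and [-ti], depending on the final segment of the stem.
The DAT suffix, which begins with [t], is invariant after every stem; so [t] is not altered by any rule here.
So the underlying form is /-di/, and voiced stops become voiceless after a vowel.
After 'river', which ends in a vowel, the suffix surfaces as [-ti], giving [ziʃɛti].

[ziʃɛti]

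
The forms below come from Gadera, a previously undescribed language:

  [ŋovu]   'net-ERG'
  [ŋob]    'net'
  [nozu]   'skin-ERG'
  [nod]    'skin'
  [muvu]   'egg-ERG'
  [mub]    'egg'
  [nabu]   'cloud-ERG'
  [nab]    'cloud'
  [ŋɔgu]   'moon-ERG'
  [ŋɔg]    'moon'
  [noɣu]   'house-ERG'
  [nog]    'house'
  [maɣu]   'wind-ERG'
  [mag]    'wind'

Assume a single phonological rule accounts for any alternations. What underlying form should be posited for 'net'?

/ŋov/

In [ŋovu] and [ŋob] the final segment of 'net' alternates: [v] ~ [b].
But 'cloud' keeps [b] in both environments ([nabu], [nab]), so there is no rule changing /b/ to [v] before the ERG suffix.
The underlying segment must be /v/; voiced fricatives become stops word-finally, yielding [b] there.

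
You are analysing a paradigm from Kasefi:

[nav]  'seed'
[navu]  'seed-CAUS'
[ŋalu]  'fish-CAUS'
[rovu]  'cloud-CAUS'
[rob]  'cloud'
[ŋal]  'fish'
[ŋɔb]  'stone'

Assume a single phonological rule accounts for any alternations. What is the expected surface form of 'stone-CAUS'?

[ŋɔvu]

The stem for 'cloud' ends in [v] in [rovu] but [b] in [rob].
The stem 'seed' ([navu], [nav]) shows [v] unchanged in both environments, so [v] cannot be basic with [b] derived in isolation.
The underlying segment must be /b/; voiced stops become fricatives between vowels, yielding [v] there.
The one attested form of 'stone', [ŋɔb], shows underlying /ŋɔb/. Applying the same rule between vowels gives [ŋɔvu].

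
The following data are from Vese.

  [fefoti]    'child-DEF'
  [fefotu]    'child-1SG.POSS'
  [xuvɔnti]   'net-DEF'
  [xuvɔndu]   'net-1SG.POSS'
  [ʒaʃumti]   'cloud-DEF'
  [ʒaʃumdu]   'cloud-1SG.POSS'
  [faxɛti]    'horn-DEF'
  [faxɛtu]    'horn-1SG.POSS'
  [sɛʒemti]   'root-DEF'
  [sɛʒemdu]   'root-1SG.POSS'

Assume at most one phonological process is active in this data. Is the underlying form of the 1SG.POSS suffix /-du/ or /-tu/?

/-du/

The 1SG.POSS morpheme has two allomorphs, [-du] and [-tu].
The DEF suffix, which begins with [t], is invariant after every stem; so [t] is not altered by any rule here.
So the underlying form is /-du/, and voiced stops become voiceless after a vowel.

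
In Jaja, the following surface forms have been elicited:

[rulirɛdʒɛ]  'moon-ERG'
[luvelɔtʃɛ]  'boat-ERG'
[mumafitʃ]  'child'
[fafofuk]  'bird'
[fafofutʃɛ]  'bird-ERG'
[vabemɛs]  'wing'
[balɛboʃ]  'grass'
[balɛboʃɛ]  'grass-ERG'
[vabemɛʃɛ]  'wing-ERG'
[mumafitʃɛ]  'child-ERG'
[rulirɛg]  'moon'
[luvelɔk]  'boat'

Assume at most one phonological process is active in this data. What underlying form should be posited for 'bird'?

/fafofuk/

In [fafofuk] and [fafofutʃɛ] the final segment of 'bird' alternates: [k] ~ [tʃ].
If /tʃ/ were underlying and a rule turned it into [k] in isolation, 'child' would also alternate; but it has [tʃ] in both [mumafitʃ] and [mumafitʃɛ].
The alternation reflects palatalization before a front vowel: /k/, /g/ and /s/ become palato-alveolar [tʃ], [dʒ] and [ʃ] before a front vowel. /k/ is underlying.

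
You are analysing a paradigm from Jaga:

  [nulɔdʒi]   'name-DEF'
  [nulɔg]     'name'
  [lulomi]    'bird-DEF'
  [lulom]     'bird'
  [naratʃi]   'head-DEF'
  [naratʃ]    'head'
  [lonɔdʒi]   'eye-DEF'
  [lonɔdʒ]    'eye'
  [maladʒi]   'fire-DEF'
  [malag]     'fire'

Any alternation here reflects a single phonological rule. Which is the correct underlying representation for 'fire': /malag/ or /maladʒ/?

The root 'fire' surfaces as [maladʒi] and [malag], with a stem-final [dʒ] ~ [g] alternation.
Compare 'eye', with invariant [dʒ] in [lonɔdʒi] and [lonɔdʒ]: an analysis with underlying /dʒ/ and a rule producing [g] in isolation would wrongly predict alternation here too.
The underlying segment must be /g/; /g/ becomes palato-alveolar [dʒ] before a front vowel, yielding [dʒ] there.

/malag/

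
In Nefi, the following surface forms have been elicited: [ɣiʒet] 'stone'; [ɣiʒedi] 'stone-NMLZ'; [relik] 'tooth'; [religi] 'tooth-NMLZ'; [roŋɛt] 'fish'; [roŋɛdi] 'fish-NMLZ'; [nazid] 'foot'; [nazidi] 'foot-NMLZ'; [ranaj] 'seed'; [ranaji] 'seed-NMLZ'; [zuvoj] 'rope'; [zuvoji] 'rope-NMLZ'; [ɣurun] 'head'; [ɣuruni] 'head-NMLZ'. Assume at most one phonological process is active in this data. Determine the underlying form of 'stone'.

In [ɣiʒet] and [ɣiʒedi] the final segment of 'stone' alternates: [t] ~ [d].
But 'foot' keeps [d] in both environments ([nazid], [nazidi]), so there is no rule changing /d/ to [t] in isolation.
The alternation reflects intervocalic voicing: voiceless stops become voiced between vowels. /t/ is underlying.
The underlying form of 'stone' is therefore /ɣiʒet/.

/ɣiʒet/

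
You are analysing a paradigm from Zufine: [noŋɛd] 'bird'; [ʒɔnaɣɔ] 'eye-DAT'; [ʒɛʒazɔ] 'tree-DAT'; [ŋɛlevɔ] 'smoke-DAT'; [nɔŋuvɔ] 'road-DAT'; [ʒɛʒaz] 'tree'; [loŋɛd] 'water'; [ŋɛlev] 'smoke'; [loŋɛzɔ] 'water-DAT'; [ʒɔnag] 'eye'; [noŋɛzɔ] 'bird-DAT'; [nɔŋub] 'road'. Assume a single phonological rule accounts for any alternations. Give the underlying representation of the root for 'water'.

/loŋɛd/

The root 'water' surfaces as [loŋɛzɔ] and [loŋɛd], with a stem-final [z] ~ [d] alternation.
But 'tree' keeps [z] in both environments ([ʒɛʒazɔ], [ʒɛʒaz]), so there is no rule changing /z/ to [d] in isolation.
Therefore /d/ is basic and [z] is derived by intervocalic spirantization (voiced stops become fricatives between vowels).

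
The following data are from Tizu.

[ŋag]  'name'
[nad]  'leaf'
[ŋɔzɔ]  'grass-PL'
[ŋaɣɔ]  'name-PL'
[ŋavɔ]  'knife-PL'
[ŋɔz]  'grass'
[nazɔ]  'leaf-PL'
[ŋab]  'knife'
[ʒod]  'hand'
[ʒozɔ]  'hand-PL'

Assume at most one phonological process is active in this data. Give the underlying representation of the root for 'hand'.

'hand' shows [z] ~ [d] at the end of the stem ([ʒozɔ] vs [ʒod]).
The stem 'grass' ([ŋɔzɔ], [ŋɔz]) shows [z] unchanged in both environments, so [z] cannot be basic with [d] derived in isolation.
The alternation reflects intervocalic spirantization: voiced stops become fricatives between vowels. /d/ is underlying.
Hence 'hand' is /ʒod/ underlyingly.

/ʒod/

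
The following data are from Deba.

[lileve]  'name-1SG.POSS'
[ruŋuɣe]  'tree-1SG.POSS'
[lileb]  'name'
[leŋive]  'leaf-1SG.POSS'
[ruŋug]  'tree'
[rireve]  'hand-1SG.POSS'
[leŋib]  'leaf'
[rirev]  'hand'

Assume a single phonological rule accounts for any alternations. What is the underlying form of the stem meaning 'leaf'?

/leŋib/

'leaf' shows [b] ~ [v] at the end of the stem ([leŋib] vs [leŋive]).
If /v/ were underlying and a rule turned it into [b] in isolation, 'hand' would also alternate; but it has [v] in both [rirev] and [rireve].
The alternation reflects intervocalic spirantization: voiced stops become fricatives between vowels. /b/ is underlying.
So 'leaf' = /leŋib/.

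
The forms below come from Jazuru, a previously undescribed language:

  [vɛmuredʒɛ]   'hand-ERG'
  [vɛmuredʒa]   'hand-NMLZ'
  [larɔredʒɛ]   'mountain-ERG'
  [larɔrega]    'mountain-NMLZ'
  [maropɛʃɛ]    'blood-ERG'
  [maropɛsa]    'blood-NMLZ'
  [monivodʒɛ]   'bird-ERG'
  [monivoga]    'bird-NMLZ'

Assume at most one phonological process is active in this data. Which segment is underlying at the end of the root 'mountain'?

/g/

In [larɔredʒɛ] and [larɔrega] the final segment of 'mountain' alternates: [dʒ] ~ [g].
But 'hand' keeps [dʒ] in both environments ([vɛmuredʒɛ], [vɛmuredʒa]), so there is no rule changing /dʒ/ to [g] before the NMLZ suffix.
Therefore /g/ is basic and [dʒ] is derived by palatalization before a front vowel (/g/ and /s/ become palato-alveolar [dʒ] and [ʃ] before a front vowel).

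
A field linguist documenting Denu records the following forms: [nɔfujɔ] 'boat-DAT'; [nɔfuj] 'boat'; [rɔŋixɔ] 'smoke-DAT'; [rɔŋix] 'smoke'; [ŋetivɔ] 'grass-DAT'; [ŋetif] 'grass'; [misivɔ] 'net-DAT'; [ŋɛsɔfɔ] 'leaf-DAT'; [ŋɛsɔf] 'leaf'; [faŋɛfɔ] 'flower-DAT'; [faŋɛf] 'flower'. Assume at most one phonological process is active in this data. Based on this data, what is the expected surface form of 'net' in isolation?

In [ŋetivɔ] and [ŋetif] the final segment of 'grass' alternates: [v] ~ [f].
But 'flower' keeps [f] in both environments ([faŋɛfɔ], [faŋɛf]), so there is no rule changing /f/ to [v] before the DAT suffix.
So /v/ is underlying, and a rule of word-final obstruent devoicing — voiced obstruents become voiceless word-finally — gives [f].
The one attested form of 'net', [misivɔ], shows underlying /misiv/. Applying the same rule word-finally gives [misif].

[misif]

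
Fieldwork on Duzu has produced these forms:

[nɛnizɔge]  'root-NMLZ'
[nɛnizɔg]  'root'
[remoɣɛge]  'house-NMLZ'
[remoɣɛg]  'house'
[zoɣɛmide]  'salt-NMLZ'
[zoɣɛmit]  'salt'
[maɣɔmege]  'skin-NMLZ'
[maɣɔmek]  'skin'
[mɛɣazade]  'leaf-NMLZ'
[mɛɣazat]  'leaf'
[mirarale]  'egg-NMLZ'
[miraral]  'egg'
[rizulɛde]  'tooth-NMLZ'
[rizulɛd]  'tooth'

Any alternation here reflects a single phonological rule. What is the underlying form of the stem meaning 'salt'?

'salt' shows [d] ~ [t] at the end of the stem ([zoɣɛmide] vs [zoɣɛmit]).
If /d/ were underlying and a rule turned it into [t] in isolation, 'tooth' would also alternate; but it has [d] in both [rizulɛde] and [rizulɛd].
The underlying segment must be /t/; voiceless stops become voiced between vowels, yielding [d] there.
Hence 'salt' is /zoɣɛmit/ underlyingly.

/zoɣɛmit/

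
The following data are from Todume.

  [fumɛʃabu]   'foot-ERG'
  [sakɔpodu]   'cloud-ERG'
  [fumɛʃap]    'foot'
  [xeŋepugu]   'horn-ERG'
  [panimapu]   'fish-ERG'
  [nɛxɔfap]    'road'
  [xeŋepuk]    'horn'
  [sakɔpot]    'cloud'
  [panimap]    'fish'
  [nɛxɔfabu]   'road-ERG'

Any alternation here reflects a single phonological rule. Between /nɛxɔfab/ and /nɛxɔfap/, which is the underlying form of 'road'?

The root 'road' surfaces as [nɛxɔfap] and [nɛxɔfabu], with a stem-final [p] ~ [b] alternation.
But 'fish' keeps [p] in both environments ([panimap], [panimapu]), so there is no rule changing /p/ to [b] before the ERG suffix.
The alternation reflects word-final obstruent devoicing: voiced obstruents become voiceless word-finally. /b/ is underlying.

/nɛxɔfab/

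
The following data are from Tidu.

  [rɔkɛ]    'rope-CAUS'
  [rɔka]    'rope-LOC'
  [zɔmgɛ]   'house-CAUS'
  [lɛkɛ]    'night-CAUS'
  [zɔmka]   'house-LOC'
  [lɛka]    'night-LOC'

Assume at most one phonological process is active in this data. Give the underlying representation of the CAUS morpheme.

The CAUS suffix surfaces as [-gɛ] and [-kɛ], depending on the final segment of the stem.
By contrast the LOC suffix keeps its initial [k] throughout — that segment must be underlying.
So the underlying form is /-gɛ/, and voiced stops become voiceless after a vowel.

/-gɛ/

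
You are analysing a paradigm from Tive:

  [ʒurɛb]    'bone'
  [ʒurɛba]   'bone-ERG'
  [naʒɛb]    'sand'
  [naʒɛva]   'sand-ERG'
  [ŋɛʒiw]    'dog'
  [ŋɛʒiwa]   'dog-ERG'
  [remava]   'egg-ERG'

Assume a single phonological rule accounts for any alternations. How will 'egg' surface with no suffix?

The root 'sand' surfaces as [naʒɛb] and [naʒɛva], with a stem-final [b] ~ [v] alternation.
Compare 'bone', with invariant [b] in [ʒurɛb] and [ʒurɛba]: an analysis with underlying /b/ and a rule producing [v] before the ERG suffix would wrongly predict alternation here too.
Therefore /v/ is basic and [b] is derived by word-final hardening (voiced fricatives become stops word-finally).
From [remava] the stem 'egg' is /remav/; word-finally this yields [remab].

[remab]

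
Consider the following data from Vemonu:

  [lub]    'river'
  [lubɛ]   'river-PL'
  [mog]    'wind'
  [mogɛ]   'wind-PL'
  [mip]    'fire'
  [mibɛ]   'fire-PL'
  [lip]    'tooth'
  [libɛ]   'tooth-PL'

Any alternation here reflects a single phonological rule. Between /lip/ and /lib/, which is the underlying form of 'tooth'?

'tooth' shows [p] ~ [b] at the end of the stem ([lip] vs [libɛ]).
If /b/ were underlying and a rule turned it into [p] in isolation, 'river' would also alternate; but it has [b] in both [lub] and [lubɛ].
The alternation reflects intervocalic voicing: voiceless stops become voiced between vowels. /p/ is underlying.

/lip/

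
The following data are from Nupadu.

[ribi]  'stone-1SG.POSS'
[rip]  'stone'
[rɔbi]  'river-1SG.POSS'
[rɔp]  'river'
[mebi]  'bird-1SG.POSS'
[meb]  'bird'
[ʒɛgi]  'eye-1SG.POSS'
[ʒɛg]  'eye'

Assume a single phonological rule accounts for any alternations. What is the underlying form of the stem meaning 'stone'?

/rip/

The root 'stone' surfaces as [ribi] and [rip], with a stem-final [b] ~ [p] alternation.
But 'bird' keeps [b] in both environments ([mebi], [meb]), so there is no rule changing /b/ to [p] in isolation.
The alternation reflects intervocalic voicing: voiceless stops become voiced between vowels. /p/ is underlying.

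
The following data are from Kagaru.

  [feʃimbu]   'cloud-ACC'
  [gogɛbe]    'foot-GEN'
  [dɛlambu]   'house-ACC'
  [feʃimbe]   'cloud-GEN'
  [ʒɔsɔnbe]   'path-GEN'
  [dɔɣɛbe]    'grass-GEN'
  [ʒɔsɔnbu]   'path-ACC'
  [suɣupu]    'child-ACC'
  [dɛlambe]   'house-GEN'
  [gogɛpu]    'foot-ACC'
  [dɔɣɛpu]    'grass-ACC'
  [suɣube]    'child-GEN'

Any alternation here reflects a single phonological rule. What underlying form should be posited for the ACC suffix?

/-pu/

The ACC suffix surfaces as [-bu] and [-pu], depending on the final segment of the stem.
By contrast the GEN suffix keeps its initial [b] throughout — that segment must be underlying.
So the underlying form is /-pu/, and voiceless stops become voiced after a nasal.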